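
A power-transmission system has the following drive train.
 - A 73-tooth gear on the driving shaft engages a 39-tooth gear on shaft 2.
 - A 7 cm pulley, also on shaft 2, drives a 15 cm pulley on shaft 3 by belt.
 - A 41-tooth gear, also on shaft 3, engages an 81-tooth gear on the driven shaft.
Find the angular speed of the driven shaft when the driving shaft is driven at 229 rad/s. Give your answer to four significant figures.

101.3 rad/s

Gear mesh: ratio = 39/73 = 0.53425, so shaft 2 turns at 229 / 0.53425 = 428.64 rad/s.
Belt: ratio = 15/7 = 2.1429, so shaft 3 turns at 428.64 / 2.1429 = 200.03 rad/s.
Gear mesh: ratio = 81/41 = 1.9756, so the driven shaft turns at 200.03 / 1.9756 = 101.25 rad/s.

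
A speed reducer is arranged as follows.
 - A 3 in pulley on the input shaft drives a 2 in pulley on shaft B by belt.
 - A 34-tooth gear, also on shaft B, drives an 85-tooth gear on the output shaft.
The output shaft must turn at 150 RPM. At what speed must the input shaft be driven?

Overall ratio R = 0.66667 × 2.5 = 1.6667.
Required input speed = output speed × R = 150 × 1.6667 = 250 RPM.

250 RPM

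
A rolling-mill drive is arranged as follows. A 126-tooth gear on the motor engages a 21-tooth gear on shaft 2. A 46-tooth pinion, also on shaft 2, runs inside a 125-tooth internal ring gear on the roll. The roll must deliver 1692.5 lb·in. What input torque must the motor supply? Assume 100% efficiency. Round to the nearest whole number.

Overall ratio R = 0.16667 × 2.7174 = 0.4529.
Input torque = output torque / R = 1692.5 / 0.4529 = 3737 lb·in.

3737 lb·in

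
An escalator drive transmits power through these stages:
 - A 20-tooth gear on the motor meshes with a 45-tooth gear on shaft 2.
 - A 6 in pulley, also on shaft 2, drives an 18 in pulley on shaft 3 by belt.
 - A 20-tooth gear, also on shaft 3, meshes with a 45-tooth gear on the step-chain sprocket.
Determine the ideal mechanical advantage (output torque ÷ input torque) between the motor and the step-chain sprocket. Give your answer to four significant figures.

Each stage contributes driven/driver: gear mesh 45/20 = 2.25, belt 18/6 = 3, gear mesh 45/20 = 2.25.
Overall: 2.25 × 3 × 2.25 = 15.188.

15.19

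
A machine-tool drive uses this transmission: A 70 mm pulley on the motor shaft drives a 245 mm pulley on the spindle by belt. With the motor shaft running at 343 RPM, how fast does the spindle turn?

Belt: ratio = 245/70 = 3.5, so the spindle turns at 343 / 3.5 = 98 RPM.

98 RPM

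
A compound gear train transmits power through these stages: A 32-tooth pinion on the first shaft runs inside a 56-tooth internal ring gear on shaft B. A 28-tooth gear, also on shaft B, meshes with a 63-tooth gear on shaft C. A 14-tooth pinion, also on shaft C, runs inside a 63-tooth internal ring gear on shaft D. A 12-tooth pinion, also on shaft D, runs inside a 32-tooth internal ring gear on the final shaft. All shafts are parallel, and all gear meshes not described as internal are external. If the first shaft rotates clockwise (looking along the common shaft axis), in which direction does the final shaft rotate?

the first shaft → shaft B: internal mesh, same direction → CW.
shaft B → shaft C: external mesh, 1 reversal → CCW.
shaft C → shaft D: internal mesh, same direction → CCW.
shaft D → the final shaft: internal mesh, same direction → CCW.
1 reversal in total — an odd number — so the final shaft turns opposite to the first shaft.

counterclockwise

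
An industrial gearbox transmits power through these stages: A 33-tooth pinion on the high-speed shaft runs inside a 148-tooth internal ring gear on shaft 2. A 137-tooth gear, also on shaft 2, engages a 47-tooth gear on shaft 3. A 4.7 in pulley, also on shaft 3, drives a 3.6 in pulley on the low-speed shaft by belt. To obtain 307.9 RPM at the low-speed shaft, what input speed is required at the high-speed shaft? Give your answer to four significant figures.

362.9 RPM

Overall ratio R = 4.4848 × 0.34307 × 0.76596 = 1.1785.
Required input speed = output speed × R = 307.9 × 1.1785 = 362.86 RPM.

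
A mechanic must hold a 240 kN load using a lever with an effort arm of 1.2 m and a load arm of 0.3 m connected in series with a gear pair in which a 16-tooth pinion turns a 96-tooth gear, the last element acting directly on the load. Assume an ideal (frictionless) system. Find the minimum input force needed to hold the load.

Lever MA = effort arm / load arm = 1.2/0.3 = 4.
Gear pair MA = 96/16 = 6.
Combined ideal MA = 4 × 6 = 24.
Effort = load / MA = 240 / 24 = 10 kN.

10 kN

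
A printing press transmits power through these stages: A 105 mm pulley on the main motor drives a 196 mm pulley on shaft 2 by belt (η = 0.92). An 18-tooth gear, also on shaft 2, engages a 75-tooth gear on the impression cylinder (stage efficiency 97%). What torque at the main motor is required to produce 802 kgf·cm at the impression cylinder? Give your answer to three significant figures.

116 kgf·cm

Overall ratio R = 1.8667 × 4.1667 = 7.7778; overall efficiency η = 0.92 × 0.97 = 0.8924.
Input torque = output torque / (R × η) = 802 / (7.7778 × 0.8924) = 115.55 kgf·cm.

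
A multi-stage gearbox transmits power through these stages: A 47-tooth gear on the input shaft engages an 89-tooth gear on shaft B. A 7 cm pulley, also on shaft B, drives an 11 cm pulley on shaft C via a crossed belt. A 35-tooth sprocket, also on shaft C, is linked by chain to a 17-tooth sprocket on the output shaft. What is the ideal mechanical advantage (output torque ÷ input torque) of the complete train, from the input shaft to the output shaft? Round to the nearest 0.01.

1.45

Each stage contributes driven/driver: gear mesh 89/47 = 1.8936, belt 11/7 = 1.5714, chain 17/35 = 0.48571.
Overall: 1.8936 × 1.5714 × 0.48571 = 1.4453.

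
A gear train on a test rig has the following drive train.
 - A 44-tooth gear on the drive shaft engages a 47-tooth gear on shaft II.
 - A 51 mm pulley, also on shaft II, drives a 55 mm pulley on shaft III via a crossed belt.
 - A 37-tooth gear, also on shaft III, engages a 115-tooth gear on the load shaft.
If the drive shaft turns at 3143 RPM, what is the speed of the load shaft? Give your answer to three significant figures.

878 RPM

the drive shaft → shaft II (gear mesh, 47/44): 3143 ÷ 1.0682 = 2942.4 RPM
shaft II → shaft III (belt, 55/51): 2942.4 ÷ 1.0784 = 2728.4 RPM
shaft III → the load shaft (gear mesh, 115/37): 2728.4 ÷ 3.1081 = 877.83 RPM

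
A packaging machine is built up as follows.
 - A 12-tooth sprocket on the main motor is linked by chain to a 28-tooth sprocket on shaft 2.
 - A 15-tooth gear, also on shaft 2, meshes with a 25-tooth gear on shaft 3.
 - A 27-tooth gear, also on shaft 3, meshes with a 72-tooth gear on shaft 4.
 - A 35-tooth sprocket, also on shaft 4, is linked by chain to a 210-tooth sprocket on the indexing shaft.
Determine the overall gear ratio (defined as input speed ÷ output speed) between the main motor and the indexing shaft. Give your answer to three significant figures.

Each stage contributes driven/driver: chain 28/12 = 2.3333, gear mesh 25/15 = 1.6667, gear mesh 72/27 = 2.6667, chain 210/35 = 6.
Overall: 2.3333 × 1.6667 × 2.6667 × 6 = 62.222.

62.2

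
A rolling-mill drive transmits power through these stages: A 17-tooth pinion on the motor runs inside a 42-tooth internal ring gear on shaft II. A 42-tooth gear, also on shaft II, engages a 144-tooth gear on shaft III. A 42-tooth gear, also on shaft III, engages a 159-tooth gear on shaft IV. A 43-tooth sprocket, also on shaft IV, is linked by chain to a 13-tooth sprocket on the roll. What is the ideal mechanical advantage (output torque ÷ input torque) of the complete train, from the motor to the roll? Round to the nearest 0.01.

Each stage contributes driven/driver: internal gear 42/17 = 2.4706, gear mesh 144/42 = 3.4286, gear mesh 159/42 = 3.7857, chain 13/43 = 0.30233.
Overall: 2.4706 × 3.4286 × 3.7857 × 0.30233 = 9.6947.

9.69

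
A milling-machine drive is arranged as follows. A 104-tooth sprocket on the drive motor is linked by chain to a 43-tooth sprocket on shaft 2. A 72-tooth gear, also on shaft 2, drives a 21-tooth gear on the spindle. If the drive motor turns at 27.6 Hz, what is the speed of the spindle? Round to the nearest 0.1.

228.9 Hz

the drive motor → shaft 2 (chain, 43/104): 27.6 ÷ 0.41346 = 66.753 Hz
shaft 2 → the spindle (gear mesh, 21/72): 66.753 ÷ 0.29167 = 228.87 Hz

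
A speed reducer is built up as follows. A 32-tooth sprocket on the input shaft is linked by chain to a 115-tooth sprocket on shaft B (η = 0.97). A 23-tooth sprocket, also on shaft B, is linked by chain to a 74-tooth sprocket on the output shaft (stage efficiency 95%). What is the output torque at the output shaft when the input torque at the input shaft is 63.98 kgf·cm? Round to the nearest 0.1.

Chain: ratio = 115/32 = 3.5938; torque at shaft B = 63.98 × 3.5938 × 0.97 = 223.03 kgf·cm.
Chain: ratio = 74/23 = 3.2174; torque at the output shaft = 223.03 × 3.2174 × 0.95 = 681.7 kgf·cm.

681.7 kgf·cm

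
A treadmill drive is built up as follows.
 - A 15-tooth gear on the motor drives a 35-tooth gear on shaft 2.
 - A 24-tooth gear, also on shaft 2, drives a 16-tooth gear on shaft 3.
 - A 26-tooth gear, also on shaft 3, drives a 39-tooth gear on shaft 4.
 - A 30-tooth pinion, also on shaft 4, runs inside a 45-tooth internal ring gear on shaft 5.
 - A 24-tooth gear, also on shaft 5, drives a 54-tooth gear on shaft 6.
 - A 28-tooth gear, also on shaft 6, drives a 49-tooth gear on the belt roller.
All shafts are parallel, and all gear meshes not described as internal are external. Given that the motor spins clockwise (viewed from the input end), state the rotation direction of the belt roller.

the motor → shaft 2: external mesh, 1 reversal → CCW.
shaft 2 → shaft 3: external mesh, 1 reversal → CW.
shaft 3 → shaft 4: external mesh, 1 reversal → CCW.
shaft 4 → shaft 5: internal mesh, same direction → CCW.
shaft 5 → shaft 6: external mesh, 1 reversal → CW.
shaft 6 → the belt roller: external mesh, 1 reversal → CCW.
5 reversals in total — an odd number — so the belt roller turns opposite to the motor.

anticlockwise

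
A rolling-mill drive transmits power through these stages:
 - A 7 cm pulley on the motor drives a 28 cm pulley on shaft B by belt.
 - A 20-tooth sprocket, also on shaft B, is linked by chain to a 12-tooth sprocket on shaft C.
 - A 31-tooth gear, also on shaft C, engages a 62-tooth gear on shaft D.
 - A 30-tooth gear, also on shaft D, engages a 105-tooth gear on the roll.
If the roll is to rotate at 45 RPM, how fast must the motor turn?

756 RPM

Overall ratio R = 4 × 0.6 × 2 × 3.5 = 16.8.
Required input speed = output speed × R = 45 × 16.8 = 756 RPM.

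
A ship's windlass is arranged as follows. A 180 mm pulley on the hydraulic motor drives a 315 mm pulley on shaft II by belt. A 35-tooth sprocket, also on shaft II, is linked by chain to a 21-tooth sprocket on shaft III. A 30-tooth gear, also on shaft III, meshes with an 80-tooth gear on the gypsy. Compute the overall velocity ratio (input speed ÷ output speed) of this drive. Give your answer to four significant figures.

Each stage contributes driven/driver: belt 315/180 = 1.75, chain 21/35 = 0.6, gear mesh 80/30 = 2.6667.
Overall: 1.75 × 0.6 × 2.6667 = 2.8.

2.800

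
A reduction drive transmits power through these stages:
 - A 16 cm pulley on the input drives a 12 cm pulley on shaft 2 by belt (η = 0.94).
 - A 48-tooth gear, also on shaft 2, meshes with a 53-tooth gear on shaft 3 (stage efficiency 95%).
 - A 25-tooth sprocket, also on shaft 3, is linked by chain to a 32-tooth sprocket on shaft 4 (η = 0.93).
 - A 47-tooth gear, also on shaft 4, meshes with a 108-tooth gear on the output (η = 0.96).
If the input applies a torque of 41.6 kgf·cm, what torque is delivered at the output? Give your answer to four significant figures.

80.79 kgf·cm

After the belt (12/16): 41.6 × 0.75 × 0.94 = 29.328 kgf·cm
After the gear mesh (53/48): 29.328 × 1.1042 × 0.95 = 30.764 kgf·cm
After the chain (32/25): 30.764 × 1.28 × 0.93 = 36.621 kgf·cm
After the gear mesh (108/47): 36.621 × 2.2979 × 0.96 = 80.785 kgf·cm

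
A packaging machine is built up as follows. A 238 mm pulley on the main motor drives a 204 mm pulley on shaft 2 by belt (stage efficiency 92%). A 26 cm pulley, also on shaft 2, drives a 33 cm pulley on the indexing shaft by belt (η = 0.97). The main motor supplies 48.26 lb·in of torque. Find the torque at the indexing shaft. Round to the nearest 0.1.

Belt: ratio = 204/238 = 0.85714; torque at shaft 2 = 48.26 × 0.85714 × 0.92 = 38.056 lb·in.
Belt: ratio = 33/26 = 1.2692; torque at the indexing shaft = 38.056 × 1.2692 × 0.97 = 46.853 lb·in.

46.9 lb·in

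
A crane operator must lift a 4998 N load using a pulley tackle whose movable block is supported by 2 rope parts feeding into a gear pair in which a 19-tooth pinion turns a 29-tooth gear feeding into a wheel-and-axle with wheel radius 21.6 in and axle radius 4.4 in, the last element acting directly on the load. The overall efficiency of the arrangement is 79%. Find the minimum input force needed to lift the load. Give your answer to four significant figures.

Block-and-tackle MA = number of supporting rope parts = 2.
Gear pair MA = 29/19 = 1.5263.
Wheel-and-axle MA = R/r = 21.6/4.4 = 4.9091.
Combined ideal MA = 2 × 1.5263 × 4.9091 = 14.986.
Actual MA = 14.986 × 0.79 = 11.839.
Effort = load / actual MA = 4998 / 11.839 = 422.18 N.

422.2 N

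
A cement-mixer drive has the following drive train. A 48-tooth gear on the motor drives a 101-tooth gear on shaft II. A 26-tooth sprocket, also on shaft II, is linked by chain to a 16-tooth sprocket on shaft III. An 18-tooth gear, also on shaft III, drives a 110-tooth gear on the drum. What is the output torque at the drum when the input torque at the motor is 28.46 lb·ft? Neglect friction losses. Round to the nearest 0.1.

gear mesh 101/48 = 2.1042 → τ = 28.46·2.1042 = 59.885 lb·ft
chain 16/26 = 0.61538 → τ = 59.885·0.61538 = 36.852 lb·ft
gear mesh 110/18 = 6.1111 → τ = 36.852·6.1111 = 225.21 lb·ft

225.2 lb·ft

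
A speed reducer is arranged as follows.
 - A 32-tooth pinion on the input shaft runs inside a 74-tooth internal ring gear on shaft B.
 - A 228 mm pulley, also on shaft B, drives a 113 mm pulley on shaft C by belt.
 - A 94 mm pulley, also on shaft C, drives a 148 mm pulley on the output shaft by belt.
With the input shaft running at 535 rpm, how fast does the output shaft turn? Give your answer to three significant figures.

296 rpm

internal gear 74/32 = 2.3125 → 535/2.3125 = 231.35 rpm
belt 113/228 = 0.49561 → 231.35/0.49561 = 466.8 rpm
belt 148/94 = 1.5745 → 466.8/1.5745 = 296.48 rpm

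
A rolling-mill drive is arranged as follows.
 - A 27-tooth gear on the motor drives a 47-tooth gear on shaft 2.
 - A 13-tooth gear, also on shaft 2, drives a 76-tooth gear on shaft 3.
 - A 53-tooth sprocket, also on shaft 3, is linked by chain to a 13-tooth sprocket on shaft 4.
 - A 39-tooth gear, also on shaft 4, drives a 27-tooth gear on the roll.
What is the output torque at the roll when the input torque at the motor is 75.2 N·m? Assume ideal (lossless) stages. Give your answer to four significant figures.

130.0 N·m

Gear mesh: ratio = 47/27 = 1.7407; torque at shaft 2 = 75.2 × 1.7407 = 130.9 N·m.
Gear mesh: ratio = 76/13 = 5.8462; torque at shaft 3 = 130.9 × 5.8462 = 765.28 N·m.
Chain: ratio = 13/53 = 0.24528; torque at shaft 4 = 765.28 × 0.24528 = 187.71 N·m.
Gear mesh: ratio = 27/39 = 0.69231; torque at the roll = 187.71 × 0.69231 = 129.95 N·m.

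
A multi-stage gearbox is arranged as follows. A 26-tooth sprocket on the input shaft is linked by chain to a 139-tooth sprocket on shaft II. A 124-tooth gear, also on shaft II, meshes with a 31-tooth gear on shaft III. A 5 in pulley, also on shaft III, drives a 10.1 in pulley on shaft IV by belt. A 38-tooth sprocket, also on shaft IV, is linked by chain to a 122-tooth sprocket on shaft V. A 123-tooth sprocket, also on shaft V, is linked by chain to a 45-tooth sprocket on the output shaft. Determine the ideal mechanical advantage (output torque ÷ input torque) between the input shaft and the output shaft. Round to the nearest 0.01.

3.17

Each stage contributes driven/driver: chain 139/26 = 5.3462, gear mesh 31/124 = 0.25, belt 10.1/5 = 2.02, chain 122/38 = 3.2105, chain 45/123 = 0.36585.
Overall: 5.3462 × 0.25 × 2.02 × 3.2105 × 0.36585 = 3.1711.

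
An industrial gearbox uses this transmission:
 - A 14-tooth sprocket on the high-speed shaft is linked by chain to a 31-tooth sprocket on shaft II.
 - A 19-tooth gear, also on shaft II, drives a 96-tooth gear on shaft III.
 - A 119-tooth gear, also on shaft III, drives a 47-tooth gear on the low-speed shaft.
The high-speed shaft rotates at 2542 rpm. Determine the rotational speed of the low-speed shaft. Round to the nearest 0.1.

575.3 rpm

the high-speed shaft → shaft II (chain, 31/14): 2542 ÷ 2.2143 = 1148 rpm
shaft II → shaft III (gear mesh, 96/19): 1148 ÷ 5.0526 = 227.21 rpm
shaft III → the low-speed shaft (gear mesh, 47/119): 227.21 ÷ 0.39496 = 575.27 rpm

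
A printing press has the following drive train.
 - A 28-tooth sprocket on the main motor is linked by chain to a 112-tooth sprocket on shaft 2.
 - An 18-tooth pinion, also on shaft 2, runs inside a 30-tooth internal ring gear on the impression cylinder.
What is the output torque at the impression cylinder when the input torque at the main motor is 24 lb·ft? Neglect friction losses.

160 lb·ft

Chain: ratio = 112/28 = 4; torque at shaft 2 = 24 × 4 = 96 lb·ft.
Internal gear: ratio = 30/18 = 1.6667; torque at the impression cylinder = 96 × 1.6667 = 160 lb·ft.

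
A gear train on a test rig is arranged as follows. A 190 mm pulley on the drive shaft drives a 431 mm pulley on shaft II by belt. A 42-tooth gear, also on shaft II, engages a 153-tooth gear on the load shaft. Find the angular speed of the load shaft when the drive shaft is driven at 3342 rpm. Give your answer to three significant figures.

Belt: ratio = 431/190 = 2.2684, so shaft II turns at 3342 / 2.2684 = 1473.3 rpm.
Gear mesh: ratio = 153/42 = 3.6429, so the load shaft turns at 1473.3 / 3.6429 = 404.43 rpm.

404 rpm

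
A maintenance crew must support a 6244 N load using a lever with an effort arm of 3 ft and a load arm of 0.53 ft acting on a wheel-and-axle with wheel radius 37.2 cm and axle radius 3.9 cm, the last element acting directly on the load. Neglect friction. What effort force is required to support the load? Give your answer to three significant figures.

116 N

Lever MA = effort arm / load arm = 3/0.53 = 5.6604.
Wheel-and-axle MA = R/r = 37.2/3.9 = 9.5385.
Combined ideal MA = 5.6604 × 9.5385 = 53.991.
Effort = load / MA = 6244 / 53.991 = 115.65 N.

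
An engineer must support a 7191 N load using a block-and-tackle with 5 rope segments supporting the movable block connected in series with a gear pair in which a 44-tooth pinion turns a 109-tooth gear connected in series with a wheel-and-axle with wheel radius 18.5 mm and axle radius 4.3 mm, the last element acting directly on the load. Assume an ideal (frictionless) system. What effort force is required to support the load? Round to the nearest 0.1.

Block-and-tackle MA = number of supporting rope parts = 5.
Gear pair MA = 109/44 = 2.4773.
Wheel-and-axle MA = R/r = 18.5/4.3 = 4.3023.
Combined ideal MA = 5 × 2.4773 × 4.3023 = 53.29.
Effort = load / MA = 7191 / 53.29 = 134.94 N.

134.9 N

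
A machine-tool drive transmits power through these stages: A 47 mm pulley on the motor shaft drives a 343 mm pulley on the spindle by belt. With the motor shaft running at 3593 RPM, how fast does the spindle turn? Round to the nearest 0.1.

492.3 RPM

Belt: ratio = 343/47 = 7.2979, so the spindle turns at 3593 / 7.2979 = 492.34 RPM.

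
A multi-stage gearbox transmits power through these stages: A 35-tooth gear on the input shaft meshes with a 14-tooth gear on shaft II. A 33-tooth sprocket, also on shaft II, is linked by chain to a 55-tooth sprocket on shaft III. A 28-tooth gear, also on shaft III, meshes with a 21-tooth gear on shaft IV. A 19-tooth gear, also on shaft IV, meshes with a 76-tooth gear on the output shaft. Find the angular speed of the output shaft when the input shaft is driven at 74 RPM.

Gear mesh: ratio = 14/35 = 0.4, so shaft II turns at 74 / 0.4 = 185 RPM.
Chain: ratio = 55/33 = 1.6667, so shaft III turns at 185 / 1.6667 = 111 RPM.
Gear mesh: ratio = 21/28 = 0.75, so shaft IV turns at 111 / 0.75 = 148 RPM.
Gear mesh: ratio = 76/19 = 4, so the output shaft turns at 148 / 4 = 37 RPM.

37 RPM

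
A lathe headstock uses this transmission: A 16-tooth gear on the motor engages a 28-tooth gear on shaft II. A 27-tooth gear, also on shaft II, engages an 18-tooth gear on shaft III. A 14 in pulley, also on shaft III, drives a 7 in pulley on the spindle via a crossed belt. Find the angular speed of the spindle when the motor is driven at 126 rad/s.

216 rad/s

the motor → shaft II (gear mesh, 28/16): 126 ÷ 1.75 = 72 rad/s
shaft II → shaft III (gear mesh, 18/27): 72 ÷ 0.66667 = 108 rad/s
shaft III → the spindle (belt, 7/14): 108 ÷ 0.5 = 216 rad/s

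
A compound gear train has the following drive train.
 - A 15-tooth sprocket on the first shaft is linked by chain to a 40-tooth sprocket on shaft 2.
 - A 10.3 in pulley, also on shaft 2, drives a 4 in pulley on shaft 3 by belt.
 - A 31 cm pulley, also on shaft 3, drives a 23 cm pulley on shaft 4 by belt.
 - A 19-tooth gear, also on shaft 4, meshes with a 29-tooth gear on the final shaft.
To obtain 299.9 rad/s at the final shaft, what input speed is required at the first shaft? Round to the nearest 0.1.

Overall ratio R = 2.6667 × 0.38835 × 0.74194 × 1.5263 = 1.1727.
Required input speed = output speed × R = 299.9 × 1.1727 = 351.7 rad/s.

351.7 rad/s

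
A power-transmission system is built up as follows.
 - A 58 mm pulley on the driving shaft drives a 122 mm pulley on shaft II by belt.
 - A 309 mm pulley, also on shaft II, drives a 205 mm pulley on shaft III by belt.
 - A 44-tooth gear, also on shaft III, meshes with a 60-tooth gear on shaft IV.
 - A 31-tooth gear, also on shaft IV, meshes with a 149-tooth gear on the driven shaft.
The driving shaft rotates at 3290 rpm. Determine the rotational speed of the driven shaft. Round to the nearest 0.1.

belt 122/58 = 2.1034 → 3290/2.1034 = 1564.1 rpm
belt 205/309 = 0.66343 → 1564.1/0.66343 = 2357.6 rpm
gear mesh 60/44 = 1.3636 → 2357.6/1.3636 = 1728.9 rpm
gear mesh 149/31 = 4.8065 → 1728.9/4.8065 = 359.7 rpm

359.7 rpm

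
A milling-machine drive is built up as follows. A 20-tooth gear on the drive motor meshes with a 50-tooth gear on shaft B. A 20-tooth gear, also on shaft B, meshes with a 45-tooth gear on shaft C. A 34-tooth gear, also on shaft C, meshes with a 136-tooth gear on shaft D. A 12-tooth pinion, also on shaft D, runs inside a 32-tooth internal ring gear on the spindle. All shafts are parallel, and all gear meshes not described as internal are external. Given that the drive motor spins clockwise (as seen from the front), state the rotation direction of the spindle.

the drive motor → shaft B: external mesh, 1 reversal → CCW.
shaft B → shaft C: external mesh, 1 reversal → CW.
shaft C → shaft D: external mesh, 1 reversal → CCW.
shaft D → the spindle: internal mesh, same direction → CCW.
3 reversals in total — an odd number — so the spindle turns opposite to the drive motor.

anticlockwise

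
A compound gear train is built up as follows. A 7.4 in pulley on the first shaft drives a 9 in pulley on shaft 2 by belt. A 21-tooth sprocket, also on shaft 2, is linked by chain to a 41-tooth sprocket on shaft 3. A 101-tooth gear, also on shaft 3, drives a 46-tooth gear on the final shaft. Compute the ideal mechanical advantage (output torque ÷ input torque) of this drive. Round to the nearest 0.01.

1.08

Each stage contributes driven/driver: belt 9/7.4 = 1.2162, chain 41/21 = 1.9524, gear mesh 46/101 = 0.45545.
Overall: 1.2162 × 1.9524 × 0.45545 = 1.0815.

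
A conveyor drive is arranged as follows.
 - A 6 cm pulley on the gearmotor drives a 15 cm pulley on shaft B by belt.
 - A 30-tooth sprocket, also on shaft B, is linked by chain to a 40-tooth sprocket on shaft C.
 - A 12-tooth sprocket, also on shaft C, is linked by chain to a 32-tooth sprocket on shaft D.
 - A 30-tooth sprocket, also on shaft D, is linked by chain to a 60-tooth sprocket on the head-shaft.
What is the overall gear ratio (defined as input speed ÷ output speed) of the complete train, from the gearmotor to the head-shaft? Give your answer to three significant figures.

Each stage contributes driven/driver: belt 15/6 = 2.5, chain 40/30 = 1.3333, chain 32/12 = 2.6667, chain 60/30 = 2.
Overall: 2.5 × 1.3333 × 2.6667 × 2 = 17.778.

17.8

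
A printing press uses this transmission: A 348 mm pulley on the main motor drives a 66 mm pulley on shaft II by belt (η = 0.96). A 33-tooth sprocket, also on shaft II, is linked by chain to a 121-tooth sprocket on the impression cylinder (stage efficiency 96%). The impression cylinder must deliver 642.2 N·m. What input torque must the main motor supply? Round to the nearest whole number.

Overall ratio R = 0.18966 × 3.6667 = 0.6954; overall efficiency η = 0.96 × 0.96 = 0.9216.
Input torque = output torque / (R × η) = 642.2 / (0.6954 × 0.9216) = 1002.1 N·m.

1002 N·m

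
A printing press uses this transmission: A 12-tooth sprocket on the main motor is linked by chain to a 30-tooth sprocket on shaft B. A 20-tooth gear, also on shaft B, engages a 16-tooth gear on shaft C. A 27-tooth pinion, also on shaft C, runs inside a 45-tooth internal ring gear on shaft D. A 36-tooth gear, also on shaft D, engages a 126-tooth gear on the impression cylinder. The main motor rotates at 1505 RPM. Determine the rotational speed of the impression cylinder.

the main motor → shaft B (chain, 30/12): 1505 ÷ 2.5 = 602 RPM
shaft B → shaft C (gear mesh, 16/20): 602 ÷ 0.8 = 752.5 RPM
shaft C → shaft D (internal gear, 45/27): 752.5 ÷ 1.6667 = 451.5 RPM
shaft D → the impression cylinder (gear mesh, 126/36): 451.5 ÷ 3.5 = 129 RPM

129 RPM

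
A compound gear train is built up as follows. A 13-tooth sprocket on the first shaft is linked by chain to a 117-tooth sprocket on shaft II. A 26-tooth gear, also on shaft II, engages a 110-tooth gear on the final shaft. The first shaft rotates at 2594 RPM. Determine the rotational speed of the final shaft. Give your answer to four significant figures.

the first shaft → shaft II (chain, 117/13): 2594 ÷ 9 = 288.22 RPM
shaft II → the final shaft (gear mesh, 110/26): 288.22 ÷ 4.2308 = 68.125 RPM

68.13 RPM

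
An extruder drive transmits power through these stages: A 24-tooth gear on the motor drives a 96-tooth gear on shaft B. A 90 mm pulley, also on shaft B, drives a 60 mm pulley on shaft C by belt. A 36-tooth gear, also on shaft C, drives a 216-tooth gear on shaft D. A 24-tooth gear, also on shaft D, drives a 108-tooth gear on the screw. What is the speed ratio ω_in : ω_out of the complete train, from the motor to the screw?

Each stage contributes driven/driver: gear mesh 96/24 = 4, belt 60/90 = 0.66667, gear mesh 216/36 = 6, gear mesh 108/24 = 4.5.
Overall: 4 × 0.66667 × 6 × 4.5 = 72.

72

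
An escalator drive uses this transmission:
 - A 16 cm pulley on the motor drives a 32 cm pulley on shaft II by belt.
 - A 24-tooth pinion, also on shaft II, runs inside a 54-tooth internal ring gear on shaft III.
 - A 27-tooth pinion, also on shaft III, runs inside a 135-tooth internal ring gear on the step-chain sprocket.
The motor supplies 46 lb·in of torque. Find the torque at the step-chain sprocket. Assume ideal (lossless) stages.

Belt: ratio = 32/16 = 2; torque at shaft II = 46 × 2 = 92 lb·in.
Internal gear: ratio = 54/24 = 2.25; torque at shaft III = 92 × 2.25 = 207 lb·in.
Internal gear: ratio = 135/27 = 5; torque at the step-chain sprocket = 207 × 5 = 1035 lb·in.

1035 lb·in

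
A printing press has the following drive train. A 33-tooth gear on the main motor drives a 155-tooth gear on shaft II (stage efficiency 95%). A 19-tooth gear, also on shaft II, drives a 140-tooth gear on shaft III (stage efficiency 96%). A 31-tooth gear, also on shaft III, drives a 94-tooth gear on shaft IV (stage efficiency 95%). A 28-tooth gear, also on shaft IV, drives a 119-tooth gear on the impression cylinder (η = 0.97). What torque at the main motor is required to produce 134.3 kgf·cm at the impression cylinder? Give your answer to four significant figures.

Overall ratio R = 4.697 × 7.3684 × 3.0323 × 4.25 = 446.01; overall efficiency η = 0.95 × 0.96 × 0.95 × 0.97 = 0.8404.
Input torque = output torque / (R × η) = 134.3 / (446.01 × 0.8404) = 0.35829 kgf·cm.

0.3583 kgf·cm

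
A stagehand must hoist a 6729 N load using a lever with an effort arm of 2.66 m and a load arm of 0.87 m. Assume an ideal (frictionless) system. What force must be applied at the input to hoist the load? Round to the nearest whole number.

2201 N

Lever MA = effort arm / load arm = 2.66/0.87 = 3.0575.
Effort = load / MA = 6729 / 3.0575 = 2200.8 N.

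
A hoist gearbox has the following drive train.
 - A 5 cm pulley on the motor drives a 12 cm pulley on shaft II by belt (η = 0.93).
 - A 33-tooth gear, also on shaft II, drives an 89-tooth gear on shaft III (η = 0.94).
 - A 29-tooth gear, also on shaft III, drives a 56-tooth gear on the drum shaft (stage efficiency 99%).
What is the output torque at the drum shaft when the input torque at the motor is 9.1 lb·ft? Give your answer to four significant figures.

belt 12/5 = 2.4 → τ = 9.1·2.4·0.93 = 20.311 lb·ft
gear mesh 89/33 = 2.697 → τ = 20.311·2.697·0.94 = 51.492 lb·ft
gear mesh 56/29 = 1.931 → τ = 51.492·1.931·0.99 = 98.438 lb·ft

98.44 lb·ft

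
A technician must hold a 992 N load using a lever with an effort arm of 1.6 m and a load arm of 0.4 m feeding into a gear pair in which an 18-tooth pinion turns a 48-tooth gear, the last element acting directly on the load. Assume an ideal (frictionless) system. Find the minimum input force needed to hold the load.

Lever MA = effort arm / load arm = 1.6/0.4 = 4.
Gear pair MA = 48/18 = 2.6667.
Combined ideal MA = 4 × 2.6667 = 10.667.
Effort = load / MA = 992 / 10.667 = 93 N.

93 N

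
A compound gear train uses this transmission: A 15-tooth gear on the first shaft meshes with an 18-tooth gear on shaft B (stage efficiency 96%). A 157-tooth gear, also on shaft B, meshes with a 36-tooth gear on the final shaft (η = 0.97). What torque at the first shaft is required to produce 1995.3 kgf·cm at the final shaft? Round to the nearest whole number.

7787 kgf·cm

Overall ratio R = 1.2 × 0.2293 = 0.27516; overall efficiency η = 0.96 × 0.97 = 0.9312.
Input torque = output torque / (R × η) = 1995.3 / (0.27516 × 0.9312) = 7787.2 kgf·cm.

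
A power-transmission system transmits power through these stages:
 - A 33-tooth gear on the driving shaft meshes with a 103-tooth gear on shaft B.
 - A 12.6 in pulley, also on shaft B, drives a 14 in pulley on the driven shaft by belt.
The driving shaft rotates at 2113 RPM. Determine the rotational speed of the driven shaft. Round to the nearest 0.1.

Gear mesh: ratio = 103/33 = 3.1212, so shaft B turns at 2113 / 3.1212 = 676.98 RPM.
Belt: ratio = 14/12.6 = 1.1111, so the driven shaft turns at 676.98 / 1.1111 = 609.28 RPM.

609.3 RPM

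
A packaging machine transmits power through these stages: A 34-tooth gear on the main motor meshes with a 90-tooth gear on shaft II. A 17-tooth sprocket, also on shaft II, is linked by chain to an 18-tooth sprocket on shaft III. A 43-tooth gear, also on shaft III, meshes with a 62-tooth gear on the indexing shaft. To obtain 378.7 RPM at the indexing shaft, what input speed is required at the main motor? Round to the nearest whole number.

Overall ratio R = 2.6471 × 1.0588 × 1.4419 = 4.0412.
Required input speed = output speed × R = 378.7 × 4.0412 = 1530.4 RPM.

1530 RPM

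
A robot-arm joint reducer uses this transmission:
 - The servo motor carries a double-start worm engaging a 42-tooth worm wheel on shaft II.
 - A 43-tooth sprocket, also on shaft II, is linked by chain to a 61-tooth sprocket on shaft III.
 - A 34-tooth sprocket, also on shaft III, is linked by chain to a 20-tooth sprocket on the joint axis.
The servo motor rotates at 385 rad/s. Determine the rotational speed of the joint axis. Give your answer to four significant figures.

21.97 rad/s

the servo motor → shaft II (worm, 42/2): 385 ÷ 21 = 18.333 rad/s
shaft II → shaft III (chain, 61/43): 18.333 ÷ 1.4186 = 12.923 rad/s
shaft III → the joint axis (chain, 20/34): 12.923 ÷ 0.58824 = 21.97 rad/s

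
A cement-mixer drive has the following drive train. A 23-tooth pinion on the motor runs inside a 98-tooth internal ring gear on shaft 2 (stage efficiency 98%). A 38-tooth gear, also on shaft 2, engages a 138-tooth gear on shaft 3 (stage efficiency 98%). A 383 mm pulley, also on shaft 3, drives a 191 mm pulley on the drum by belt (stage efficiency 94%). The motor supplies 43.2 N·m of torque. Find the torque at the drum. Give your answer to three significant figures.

301 N·m

After the internal gear (98/23): 43.2 × 4.2609 × 0.98 = 180.39 N·m
After the gear mesh (138/38): 180.39 × 3.6316 × 0.98 = 641.99 N·m
After the belt (191/383): 641.99 × 0.49869 × 0.94 = 300.95 N·m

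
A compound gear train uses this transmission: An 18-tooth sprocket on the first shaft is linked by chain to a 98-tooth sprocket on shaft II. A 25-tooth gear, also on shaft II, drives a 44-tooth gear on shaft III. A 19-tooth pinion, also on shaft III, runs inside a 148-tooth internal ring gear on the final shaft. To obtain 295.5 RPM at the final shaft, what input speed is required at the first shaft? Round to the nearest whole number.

Overall ratio R = 5.4444 × 1.76 × 7.7895 = 74.64.
Required input speed = output speed × R = 295.5 × 74.64 = 22056 RPM.

22056 RPM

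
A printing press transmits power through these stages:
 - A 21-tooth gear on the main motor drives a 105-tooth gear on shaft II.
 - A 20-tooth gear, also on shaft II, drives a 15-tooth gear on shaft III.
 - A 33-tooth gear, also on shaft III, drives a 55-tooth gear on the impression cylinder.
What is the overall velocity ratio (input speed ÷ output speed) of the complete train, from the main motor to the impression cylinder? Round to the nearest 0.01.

6.25

Each stage contributes driven/driver: gear mesh 105/21 = 5, gear mesh 15/20 = 0.75, gear mesh 55/33 = 1.6667.
Overall: 5 × 0.75 × 1.6667 = 6.25.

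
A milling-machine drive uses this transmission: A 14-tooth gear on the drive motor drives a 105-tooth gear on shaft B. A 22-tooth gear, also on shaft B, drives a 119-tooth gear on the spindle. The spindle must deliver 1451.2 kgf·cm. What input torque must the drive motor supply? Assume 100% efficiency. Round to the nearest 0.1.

Overall ratio R = 7.5 × 5.4091 = 40.568.
Input torque = output torque / R = 1451.2 / 40.568 = 35.772 kgf·cm.

35.8 kgf·cm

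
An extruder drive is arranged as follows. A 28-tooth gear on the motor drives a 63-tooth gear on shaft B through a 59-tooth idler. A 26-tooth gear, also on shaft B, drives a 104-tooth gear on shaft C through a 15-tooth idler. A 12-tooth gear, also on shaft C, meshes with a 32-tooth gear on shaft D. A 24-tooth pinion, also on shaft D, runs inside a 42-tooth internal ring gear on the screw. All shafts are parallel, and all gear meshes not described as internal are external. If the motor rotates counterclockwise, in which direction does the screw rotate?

clockwise

the motor → shaft B: driver → idler → driven is 2 external meshes, 2 reversals → CCW.
shaft B → shaft C: driver → idler → driven is 2 external meshes, 2 reversals → CCW.
shaft C → shaft D: external mesh, 1 reversal → CW.
shaft D → the screw: internal mesh, same direction → CW.
5 reversals in total — an odd number — so the screw turns opposite to the motor.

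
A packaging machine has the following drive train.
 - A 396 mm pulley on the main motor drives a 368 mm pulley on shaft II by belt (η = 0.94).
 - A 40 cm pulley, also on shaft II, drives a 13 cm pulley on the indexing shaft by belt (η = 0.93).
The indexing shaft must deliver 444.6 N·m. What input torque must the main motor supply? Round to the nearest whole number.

Overall ratio R = 0.92929 × 0.325 = 0.30202; overall efficiency η = 0.94 × 0.93 = 0.8742.
Input torque = output torque / (R × η) = 444.6 / (0.30202 × 0.8742) = 1683.9 N·m.

1684 N·m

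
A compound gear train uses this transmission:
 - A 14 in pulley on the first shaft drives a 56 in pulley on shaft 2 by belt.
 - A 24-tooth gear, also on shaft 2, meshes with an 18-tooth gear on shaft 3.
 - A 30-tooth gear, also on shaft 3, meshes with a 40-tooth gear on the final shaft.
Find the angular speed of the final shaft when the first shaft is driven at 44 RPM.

Belt: ratio = 56/14 = 4, so shaft 2 turns at 44 / 4 = 11 RPM.
Gear mesh: ratio = 18/24 = 0.75, so shaft 3 turns at 11 / 0.75 = 14.667 RPM.
Gear mesh: ratio = 40/30 = 1.3333, so the final shaft turns at 14.667 / 1.3333 = 11 RPM.

11 RPM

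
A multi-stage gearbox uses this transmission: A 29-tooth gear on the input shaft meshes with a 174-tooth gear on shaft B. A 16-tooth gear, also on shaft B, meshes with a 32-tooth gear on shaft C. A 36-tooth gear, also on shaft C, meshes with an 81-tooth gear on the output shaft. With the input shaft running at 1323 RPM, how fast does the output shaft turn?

Gear mesh: ratio = 174/29 = 6, so shaft B turns at 1323 / 6 = 220.5 RPM.
Gear mesh: ratio = 32/16 = 2, so shaft C turns at 220.5 / 2 = 110.25 RPM.
Gear mesh: ratio = 81/36 = 2.25, so the output shaft turns at 110.25 / 2.25 = 49 RPM.

49 RPM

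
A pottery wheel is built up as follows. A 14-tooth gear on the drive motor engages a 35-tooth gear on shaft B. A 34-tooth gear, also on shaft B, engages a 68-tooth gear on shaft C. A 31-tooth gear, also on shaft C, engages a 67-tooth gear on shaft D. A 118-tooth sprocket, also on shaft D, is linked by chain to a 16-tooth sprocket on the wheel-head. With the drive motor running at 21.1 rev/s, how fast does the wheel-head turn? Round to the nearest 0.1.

gear mesh 35/14 = 2.5 → 21.1/2.5 = 8.44 rev/s
gear mesh 68/34 = 2 → 8.44/2 = 4.22 rev/s
gear mesh 67/31 = 2.1613 → 4.22/2.1613 = 1.9525 rev/s
chain 16/118 = 0.13559 → 1.9525/0.13559 = 14.4 rev/s

14.4 rev/s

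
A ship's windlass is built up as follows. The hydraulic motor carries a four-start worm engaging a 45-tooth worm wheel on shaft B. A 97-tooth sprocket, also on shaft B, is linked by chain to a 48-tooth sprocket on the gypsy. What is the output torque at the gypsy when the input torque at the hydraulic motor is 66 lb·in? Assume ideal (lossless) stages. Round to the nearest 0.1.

worm 45/4 = 11.25 → τ = 66·11.25 = 742.5 lb·in
chain 48/97 = 0.49485 → τ = 742.5·0.49485 = 367.42 lb·in

367.4 lb·in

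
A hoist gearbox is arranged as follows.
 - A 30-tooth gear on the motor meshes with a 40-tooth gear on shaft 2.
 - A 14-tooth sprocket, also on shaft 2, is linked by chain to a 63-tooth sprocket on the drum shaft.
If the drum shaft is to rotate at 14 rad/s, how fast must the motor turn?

84 rad/s

Overall ratio R = 1.3333 × 4.5 = 6.
Required input speed = output speed × R = 14 × 6 = 84 rad/s.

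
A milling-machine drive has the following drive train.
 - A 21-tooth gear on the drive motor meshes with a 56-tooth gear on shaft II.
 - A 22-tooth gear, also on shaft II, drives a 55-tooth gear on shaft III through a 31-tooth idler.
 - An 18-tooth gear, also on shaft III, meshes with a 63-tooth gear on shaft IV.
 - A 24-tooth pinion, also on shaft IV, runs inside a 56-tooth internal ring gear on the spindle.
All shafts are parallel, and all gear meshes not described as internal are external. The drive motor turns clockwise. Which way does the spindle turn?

the drive motor → shaft II: external mesh, 1 reversal → CCW.
shaft II → shaft III: driver → idler → driven is 2 external meshes, 2 reversals → CCW.
shaft III → shaft IV: external mesh, 1 reversal → CW.
shaft IV → the spindle: internal mesh, same direction → CW.
4 reversals in total — an even number — so the spindle turns the same way as the drive motor.

clockwise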